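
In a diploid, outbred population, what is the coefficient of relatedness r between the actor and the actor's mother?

Each parent–offspring link contributes a factor of 1/2, and independent paths through distinct common ancestors add.
One parent–offspring link: r = (1/2)^1 = 1/2.

0.5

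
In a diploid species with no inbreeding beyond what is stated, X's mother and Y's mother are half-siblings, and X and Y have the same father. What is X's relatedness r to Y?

0.3125

Independent pedigree routes through distinct common ancestors add.
X and Y are related in two ways: half first cousins through their mothers (r = 1/16) and half-sibs through their shared father (r = 1/4).
r = 1/16 + 1/4 = 5/16 = 0.3125.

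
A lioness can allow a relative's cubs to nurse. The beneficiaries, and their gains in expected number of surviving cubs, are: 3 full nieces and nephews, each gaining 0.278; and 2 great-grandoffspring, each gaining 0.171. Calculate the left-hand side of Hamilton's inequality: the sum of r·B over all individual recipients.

r to a full niece or nephew = 0.25 (full aunt/uncle↔niece/nephew: two paths of length 3 through the shared grandparent pair: r = 2·(1/2)^3 = 1/4).
r to a great-grandoffspring = 0.125 (three parent–offspring links: r = (1/2)^3 = 1/8).
Summing one r·B term per recipient: 3·0.25·0.278 + 2·0.125·0.171 = 0.25125.

0.25125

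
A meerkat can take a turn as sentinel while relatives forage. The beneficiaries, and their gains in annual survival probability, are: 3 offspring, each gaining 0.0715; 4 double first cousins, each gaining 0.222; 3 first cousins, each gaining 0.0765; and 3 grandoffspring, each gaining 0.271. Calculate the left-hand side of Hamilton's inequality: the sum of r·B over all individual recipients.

r to an offspring = 0.5 (one parent–offspring link: r = (1/2)^1 = 1/2).
r to a double first cousin = 1/4 (double first cousins share both grandparent pairs — four paths of length 4: r = 4·(1/2)^4 = 1/4).
r to a first cousin = 1/8 (first cousins share one grandparent pair — two paths of length 4: r = 2·(1/2)^4 = 1/8).
r to a grandoffspring = 1/4 (two parent–offspring links: r = (1/2)^2 = 1/4).
Summing one r·B term per recipient: 3·0.5·0.0715 + 4·0.25·0.222 + 3·0.125·0.0765 + 3·0.25·0.271 = 0.5611875.

0.5611875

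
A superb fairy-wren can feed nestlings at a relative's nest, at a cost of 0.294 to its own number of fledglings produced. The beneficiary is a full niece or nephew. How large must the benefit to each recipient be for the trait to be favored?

r to a full niece or nephew = 1/4 (full aunt/uncle↔niece/nephew: two paths of length 3 through the shared grandparent pair: r = 2·(1/2)^3 = 1/4).
Hamilton's rule with n recipients of equal r: n·r·B > C, so B > C/(n·r) = 0.294/(1·0.25) = 1.176.

1.176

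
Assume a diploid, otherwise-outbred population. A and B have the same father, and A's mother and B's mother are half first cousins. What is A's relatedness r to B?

With two independent routes of shared ancestry, r is the sum of the two contributions.
A and B are related in two ways: half-sibs through their shared father (r = 1/4) and half second cousins through their mothers (r = 1/64).
r = 1/4 + 1/64 = 0.265625.

0.265625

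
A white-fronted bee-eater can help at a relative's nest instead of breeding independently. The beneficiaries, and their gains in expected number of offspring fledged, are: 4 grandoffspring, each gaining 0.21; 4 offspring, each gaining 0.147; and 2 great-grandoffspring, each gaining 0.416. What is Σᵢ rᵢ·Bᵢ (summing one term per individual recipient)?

0.608

r to a grandoffspring = 0.25 (two parent–offspring links: r = (1/2)^2 = 1/4).
r to an offspring = 0.5 (one parent–offspring link: r = (1/2)^1 = 1/2).
r to a great-grandoffspring = 0.125 (three parent–offspring links: r = (1/2)^3 = 1/8).
Summing one r·B term per recipient: 4·0.25·0.21 + 4·0.5·0.147 + 2·0.125·0.416 = 0.608.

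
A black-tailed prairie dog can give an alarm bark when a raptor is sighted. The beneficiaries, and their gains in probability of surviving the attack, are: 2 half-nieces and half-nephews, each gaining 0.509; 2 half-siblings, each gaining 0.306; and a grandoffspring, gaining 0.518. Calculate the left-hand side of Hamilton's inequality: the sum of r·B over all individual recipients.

0.40975

r to a half-niece or half-nephew = 0.125 (half-aunt/uncle↔niece/nephew: one path of length 3: r = (1/2)^3 = 1/8).
r to a half-sibling = 0.25 (half-sibs share one parent — one path of length 2: r = (1/2)^2 = 1/4).
r to a grandoffspring = 0.25 (two parent–offspring links: r = (1/2)^2 = 1/4).
Summing one r·B term per recipient: 2·0.125·0.509 + 2·0.25·0.306 + 1·0.25·0.518 = 0.40975.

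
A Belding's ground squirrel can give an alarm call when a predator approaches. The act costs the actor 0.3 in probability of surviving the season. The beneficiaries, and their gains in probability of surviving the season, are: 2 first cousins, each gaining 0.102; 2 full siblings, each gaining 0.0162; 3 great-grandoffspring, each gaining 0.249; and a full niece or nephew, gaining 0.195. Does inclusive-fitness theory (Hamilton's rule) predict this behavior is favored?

Hamilton's rule: the trait is favored when the sum of r·B over every recipient exceeds the actor's cost C.
r to a first cousin = 1/8 (first cousins share one grandparent pair — two paths of length 4: r = 2·(1/2)^4 = 1/8).
r to a full sibling = 0.5 (full sibs share both parents — two paths of length 2: r = 2·(1/2)^2 = 1/2).
r to a great-grandoffspring = 0.125 (three parent–offspring links: r = (1/2)^3 = 1/8).
r to a full niece or nephew = 0.25 (full aunt/uncle↔niece/nephew: two paths of length 3 through the shared grandparent pair: r = 2·(1/2)^3 = 1/4).
Summing one r·B term per recipient: 2·0.125·0.102 + 2·0.5·0.0162 + 3·0.125·0.249 + 1·0.25·0.195 = 0.183825.
0.183825 < 0.3: the indirect benefit is less than the cost.

No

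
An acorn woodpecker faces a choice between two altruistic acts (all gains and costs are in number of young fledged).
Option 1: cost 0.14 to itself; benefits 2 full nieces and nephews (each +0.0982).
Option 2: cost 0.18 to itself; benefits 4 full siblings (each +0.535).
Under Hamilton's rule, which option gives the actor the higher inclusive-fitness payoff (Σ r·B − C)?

Option 2

Option 1: r to a full niece or nephew = 0.25.
Option 1: Σ r·B − C = (2·0.25·0.0982) − 0.14 = -0.0909.
Option 2: r to a full sibling = 0.5.
Option 2: Σ r·B − C = (4·0.5·0.535) − 0.18 = 0.89.
Option 2 has the higher net inclusive-fitness payoff.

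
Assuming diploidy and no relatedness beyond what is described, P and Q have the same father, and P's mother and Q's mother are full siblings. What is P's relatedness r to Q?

Relatedness sums over independent paths through distinct common ancestors.
P and Q are related in two ways: half-sibs through their shared father (r = 1/4) and first cousins through their mothers (r = 1/8).
r = 1/4 + 1/8 = 3/8 = 0.375.

0.375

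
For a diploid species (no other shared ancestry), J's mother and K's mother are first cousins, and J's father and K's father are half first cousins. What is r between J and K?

0.046875

Independent pedigree routes through distinct common ancestors add.
J and K are related in two ways: second cousins through their mothers (r = 1/32) and half second cousins through their fathers (r = 1/64).
r = 1/32 + 1/64 = 3/64 = 0.046875.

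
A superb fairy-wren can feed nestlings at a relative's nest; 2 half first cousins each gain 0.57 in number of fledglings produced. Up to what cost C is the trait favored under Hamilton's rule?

0.07125

r to a half first cousin = 0.0625 (half first cousins share one grandparent — one path of length 4: r = (1/2)^4 = 1/16).
Hamilton's rule: n·r·B > C, so the trait is favored while C < n·r·B = 2·0.0625·0.57 = 0.07125.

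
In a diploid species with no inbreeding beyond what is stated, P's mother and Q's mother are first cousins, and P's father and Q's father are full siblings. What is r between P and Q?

With two independent routes of shared ancestry, r is the sum of the two contributions.
P and Q are related in two ways: second cousins through their mothers (r = 1/32) and first cousins through their fathers (r = 1/8).
r = 1/32 + 1/8 = 5/32 = 0.15625.

0.15625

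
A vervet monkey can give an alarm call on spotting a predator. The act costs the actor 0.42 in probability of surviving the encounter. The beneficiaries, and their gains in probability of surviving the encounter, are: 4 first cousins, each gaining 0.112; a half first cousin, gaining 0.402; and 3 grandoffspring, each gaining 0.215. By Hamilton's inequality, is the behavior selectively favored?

Hamilton's rule: the trait is favored when the sum of r·B over every recipient exceeds the actor's cost C.
r to a first cousin = 1/8 (first cousins share one grandparent pair — two paths of length 4: r = 2·(1/2)^4 = 1/8).
r to a half first cousin = 1/16 (half first cousins share one grandparent — one path of length 4: r = (1/2)^4 = 1/16).
r to a grandoffspring = 1/4 (two parent–offspring links: r = (1/2)^2 = 1/4).
Summing one r·B term per recipient: 4·0.125·0.112 + 1·0.0625·0.402 + 3·0.25·0.215 = 0.242375.
0.242375 < 0.42: the indirect benefit is less than the cost.

No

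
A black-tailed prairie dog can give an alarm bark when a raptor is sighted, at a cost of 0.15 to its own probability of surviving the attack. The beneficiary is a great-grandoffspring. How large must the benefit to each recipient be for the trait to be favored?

r to a great-grandoffspring = 0.125 (three parent–offspring links: r = (1/2)^3 = 1/8).
Hamilton's rule with n recipients of equal r: n·r·B > C, so B > C/(n·r) = 0.15/(1·0.125) = 1.2.

1.2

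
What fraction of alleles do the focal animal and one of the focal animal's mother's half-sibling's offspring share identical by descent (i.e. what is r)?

0.0625

Each parent–offspring link contributes a factor of 1/2, and independent paths through distinct common ancestors add.
Half first cousins share one grandparent — one path of length 4: r = (1/2)^4 = 1/16.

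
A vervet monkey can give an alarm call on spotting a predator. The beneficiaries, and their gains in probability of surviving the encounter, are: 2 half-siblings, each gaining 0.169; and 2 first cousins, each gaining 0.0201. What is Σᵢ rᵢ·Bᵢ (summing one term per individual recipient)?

0.089525

r to a half-sibling = 0.25 (half-sibs share one parent — one path of length 2: r = (1/2)^2 = 1/4).
r to a first cousin = 0.125 (first cousins share one grandparent pair — two paths of length 4: r = 2·(1/2)^4 = 1/8).
Summing one r·B term per recipient: 2·0.25·0.169 + 2·0.125·0.0201 = 0.089525.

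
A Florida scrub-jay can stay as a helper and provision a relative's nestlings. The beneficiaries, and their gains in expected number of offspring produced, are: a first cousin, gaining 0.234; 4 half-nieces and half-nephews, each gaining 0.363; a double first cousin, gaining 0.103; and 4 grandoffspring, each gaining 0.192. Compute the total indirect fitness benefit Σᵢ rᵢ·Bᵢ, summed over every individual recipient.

0.4285

r to a first cousin = 0.125 (first cousins share one grandparent pair — two paths of length 4: r = 2·(1/2)^4 = 1/8).
r to a half-niece or half-nephew = 0.125 (half-aunt/uncle↔niece/nephew: one path of length 3: r = (1/2)^3 = 1/8).
r to a double first cousin = 1/4 (double first cousins share both grandparent pairs — four paths of length 4: r = 4·(1/2)^4 = 1/4).
r to a grandoffspring = 0.25 (two parent–offspring links: r = (1/2)^2 = 1/4).
Summing one r·B term per recipient: 1·0.125·0.234 + 4·0.125·0.363 + 1·0.25·0.103 + 4·0.25·0.192 = 0.4285.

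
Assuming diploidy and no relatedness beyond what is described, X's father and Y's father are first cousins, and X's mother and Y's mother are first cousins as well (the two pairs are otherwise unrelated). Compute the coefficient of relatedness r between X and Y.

With two independent routes of shared ancestry, r is the sum of the two contributions.
X and Y are related in two ways: second cousins through their fathers (r = 1/32) and second cousins through their mothers (r = 1/32).
r = 1/32 + 1/32 = 1/16 = 0.0625.

0.0625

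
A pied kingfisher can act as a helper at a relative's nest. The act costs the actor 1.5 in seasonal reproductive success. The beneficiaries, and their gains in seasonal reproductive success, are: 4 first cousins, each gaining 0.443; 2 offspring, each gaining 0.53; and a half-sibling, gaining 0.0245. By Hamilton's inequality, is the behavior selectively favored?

No

Hamilton's rule: the trait is favored when the sum of r·B over every recipient exceeds the actor's cost C.
r to a first cousin = 0.125 (first cousins share one grandparent pair — two paths of length 4: r = 2·(1/2)^4 = 1/8).
r to an offspring = 1/2 (one parent–offspring link: r = (1/2)^1 = 1/2).
r to a half-sibling = 0.25 (half-sibs share one parent — one path of length 2: r = (1/2)^2 = 1/4).
Summing one r·B term per recipient: 4·0.125·0.443 + 2·0.5·0.53 + 1·0.25·0.0245 = 0.757625.
0.757625 < 1.5: the indirect benefit is less than the cost.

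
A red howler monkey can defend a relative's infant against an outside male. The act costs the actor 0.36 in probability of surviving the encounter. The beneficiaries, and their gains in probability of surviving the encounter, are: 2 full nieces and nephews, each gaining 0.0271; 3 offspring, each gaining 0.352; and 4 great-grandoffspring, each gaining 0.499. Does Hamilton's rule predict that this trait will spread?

Hamilton's rule: the trait is favored when the sum of r·B over every recipient exceeds the actor's cost C.
r to a full niece or nephew = 1/4 (full aunt/uncle↔niece/nephew: two paths of length 3 through the shared grandparent pair: r = 2·(1/2)^3 = 1/4).
r to an offspring = 1/2 (one parent–offspring link: r = (1/2)^1 = 1/2).
r to a great-grandoffspring = 0.125 (three parent–offspring links: r = (1/2)^3 = 1/8).
Summing one r·B term per recipient: 2·0.25·0.0271 + 3·0.5·0.352 + 4·0.125·0.499 = 0.79105.
0.79105 > 0.36: the indirect benefit exceeds the cost.

Yes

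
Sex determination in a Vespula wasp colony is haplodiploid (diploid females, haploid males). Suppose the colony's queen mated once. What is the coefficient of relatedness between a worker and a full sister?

Haplodiploid full sisters inherit their father's entire haploid genome identically (contributing 1/2) and on average half of their mother's contribution (1/2 · 1/2 = 1/4); r = 1/2 + 1/4 = 3/4.

0.75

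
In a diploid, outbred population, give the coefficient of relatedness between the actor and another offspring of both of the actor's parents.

Each parent–offspring link contributes a factor of 1/2, and independent paths through distinct common ancestors add.
Full sibs share both parents — two paths of length 2: r = 2·(1/2)^2 = 1/2.

0.5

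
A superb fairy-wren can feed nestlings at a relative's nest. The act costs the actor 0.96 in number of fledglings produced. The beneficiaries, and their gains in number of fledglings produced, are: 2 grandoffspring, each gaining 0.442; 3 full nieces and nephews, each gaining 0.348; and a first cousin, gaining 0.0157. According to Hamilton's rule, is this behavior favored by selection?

No

Hamilton's rule: the trait is favored when the sum of r·B over every recipient exceeds the actor's cost C.
r to a grandoffspring = 1/4 (two parent–offspring links: r = (1/2)^2 = 1/4).
r to a full niece or nephew = 0.25 (full aunt/uncle↔niece/nephew: two paths of length 3 through the shared grandparent pair: r = 2·(1/2)^3 = 1/4).
r to a first cousin = 0.125 (first cousins share one grandparent pair — two paths of length 4: r = 2·(1/2)^4 = 1/8).
Summing one r·B term per recipient: 2·0.25·0.442 + 3·0.25·0.348 + 1·0.125·0.0157 = 0.4839625.
0.4839625 < 0.96: the indirect benefit is less than the cost.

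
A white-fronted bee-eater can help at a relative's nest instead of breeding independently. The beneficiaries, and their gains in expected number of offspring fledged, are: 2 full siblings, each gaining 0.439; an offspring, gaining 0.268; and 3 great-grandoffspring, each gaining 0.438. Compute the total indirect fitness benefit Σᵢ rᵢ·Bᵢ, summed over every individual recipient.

0.73725

r to a full sibling = 0.5 (full sibs share both parents — two paths of length 2: r = 2·(1/2)^2 = 1/2).
r to an offspring = 1/2 (one parent–offspring link: r = (1/2)^1 = 1/2).
r to a great-grandoffspring = 0.125 (three parent–offspring links: r = (1/2)^3 = 1/8).
Summing one r·B term per recipient: 2·0.5·0.439 + 1·0.5·0.268 + 3·0.125·0.438 = 0.73725.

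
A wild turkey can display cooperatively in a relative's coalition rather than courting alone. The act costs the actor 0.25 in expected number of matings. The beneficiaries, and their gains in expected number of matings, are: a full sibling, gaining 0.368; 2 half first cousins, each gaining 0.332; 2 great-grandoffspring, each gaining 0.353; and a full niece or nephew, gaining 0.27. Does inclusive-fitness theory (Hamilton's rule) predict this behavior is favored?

Yes

Hamilton's rule: the trait is favored when the sum of r·B over every recipient exceeds the actor's cost C.
r to a full sibling = 0.5 (full sibs share both parents — two paths of length 2: r = 2·(1/2)^2 = 1/2).
r to a half first cousin = 1/16 (half first cousins share one grandparent — one path of length 4: r = (1/2)^4 = 1/16).
r to a great-grandoffspring = 0.125 (three parent–offspring links: r = (1/2)^3 = 1/8).
r to a full niece or nephew = 1/4 (full aunt/uncle↔niece/nephew: two paths of length 3 through the shared grandparent pair: r = 2·(1/2)^3 = 1/4).
Summing one r·B term per recipient: 1·0.5·0.368 + 2·0.0625·0.332 + 2·0.125·0.353 + 1·0.25·0.27 = 0.38125.
0.38125 > 0.25: the indirect benefit exceeds the cost.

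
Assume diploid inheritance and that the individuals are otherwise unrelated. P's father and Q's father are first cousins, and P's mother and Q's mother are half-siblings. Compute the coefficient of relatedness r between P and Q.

0.09375

Relatedness sums over independent paths through distinct common ancestors.
P and Q are related in two ways: second cousins through their fathers (r = 1/32) and half first cousins through their mothers (r = 1/16).
r = 1/32 + 1/16 = 0.09375.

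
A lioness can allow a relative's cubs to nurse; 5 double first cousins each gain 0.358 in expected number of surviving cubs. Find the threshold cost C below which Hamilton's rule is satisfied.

r to a double first cousin = 1/4 (double first cousins share both grandparent pairs — four paths of length 4: r = 4·(1/2)^4 = 1/4).
Hamilton's rule: n·r·B > C, so the trait is favored while C < n·r·B = 5·0.25·0.358 = 0.4475.

0.4475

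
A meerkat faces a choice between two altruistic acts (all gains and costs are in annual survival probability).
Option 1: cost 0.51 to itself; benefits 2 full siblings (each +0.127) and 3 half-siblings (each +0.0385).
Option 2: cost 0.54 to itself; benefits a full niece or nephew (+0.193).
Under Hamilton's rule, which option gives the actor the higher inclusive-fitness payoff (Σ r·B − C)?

Option 1: r to a full sibling = 0.5.
Option 1: r to a half-sibling = 0.25.
Option 1: Σ r·B − C = (2·0.5·0.127 + 3·0.25·0.0385) − 0.51 = -0.354125.
Option 2: r to a full niece or nephew = 0.25.
Option 2: Σ r·B − C = (1·0.25·0.193) − 0.54 = -0.49175.
Option 1 has the higher net inclusive-fitness payoff.

Option 1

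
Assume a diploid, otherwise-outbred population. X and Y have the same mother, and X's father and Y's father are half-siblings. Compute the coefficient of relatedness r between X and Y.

0.3125

With two independent routes of shared ancestry, r is the sum of the two contributions.
X and Y are related in two ways: half-sibs through their shared mother (r = 1/4) and half first cousins through their fathers (r = 1/16).
r = 1/4 + 1/16 = 5/16 = 0.3125.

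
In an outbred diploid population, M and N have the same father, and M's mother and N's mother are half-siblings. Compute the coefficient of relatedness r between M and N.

Relatedness sums over independent paths through distinct common ancestors.
M and N are related in two ways: half-sibs through their shared father (r = 1/4) and half first cousins through their mothers (r = 1/16).
r = 1/4 + 1/16 = 0.3125.

0.3125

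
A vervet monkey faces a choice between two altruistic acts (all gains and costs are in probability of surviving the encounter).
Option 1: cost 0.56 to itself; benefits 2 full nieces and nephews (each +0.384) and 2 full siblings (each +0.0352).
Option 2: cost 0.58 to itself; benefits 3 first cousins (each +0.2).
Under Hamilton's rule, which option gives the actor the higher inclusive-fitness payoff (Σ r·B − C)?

Option 1: r to a full niece or nephew = 0.25.
Option 1: r to a full sibling = 0.5.
Option 1: Σ r·B − C = (2·0.25·0.384 + 2·0.5·0.0352) − 0.56 = -0.3328.
Option 2: r to a first cousin = 0.125.
Option 2: Σ r·B − C = (3·0.125·0.2) − 0.58 = -0.505.
Option 1 has the higher net inclusive-fitness payoff.

Option 1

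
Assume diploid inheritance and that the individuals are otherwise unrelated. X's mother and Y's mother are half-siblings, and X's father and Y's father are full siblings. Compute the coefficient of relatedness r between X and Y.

Independent pedigree routes through distinct common ancestors add.
X and Y are related in two ways: half first cousins through their mothers (r = 1/16) and first cousins through their fathers (r = 1/8).
r = 1/16 + 1/8 = 3/16 = 0.1875.

0.1875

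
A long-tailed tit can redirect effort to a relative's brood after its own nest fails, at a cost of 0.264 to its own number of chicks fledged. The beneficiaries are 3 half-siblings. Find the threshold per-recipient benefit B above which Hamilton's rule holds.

0.352

r to a half-sibling = 1/4 (half-sibs share one parent — one path of length 2: r = (1/2)^2 = 1/4).
Hamilton's rule with n recipients of equal r: n·r·B > C, so B > C/(n·r) = 0.264/(3·0.25) = 0.352.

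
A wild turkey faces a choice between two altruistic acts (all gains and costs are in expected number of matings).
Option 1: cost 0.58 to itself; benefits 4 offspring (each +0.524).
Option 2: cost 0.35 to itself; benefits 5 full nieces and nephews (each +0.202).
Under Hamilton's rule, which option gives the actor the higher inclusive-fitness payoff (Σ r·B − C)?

Option 1

Option 1: r to an offspring = 0.5.
Option 1: Σ r·B − C = (4·0.5·0.524) − 0.58 = 0.468.
Option 2: r to a full niece or nephew = 0.25.
Option 2: Σ r·B − C = (5·0.25·0.202) − 0.35 = -0.0975.
Option 1 has the higher net inclusive-fitness payoff.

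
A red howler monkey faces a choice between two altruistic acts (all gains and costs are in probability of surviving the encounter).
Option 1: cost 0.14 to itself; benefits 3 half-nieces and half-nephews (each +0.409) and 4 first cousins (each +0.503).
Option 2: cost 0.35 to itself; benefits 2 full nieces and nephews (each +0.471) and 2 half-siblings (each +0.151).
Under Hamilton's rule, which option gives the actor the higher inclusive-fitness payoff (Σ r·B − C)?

Option 1: r to a half-niece or half-nephew = 0.125.
Option 1: r to a first cousin = 0.125.
Option 1: Σ r·B − C = (3·0.125·0.409 + 4·0.125·0.503) − 0.14 = 0.264875.
Option 2: r to a full niece or nephew = 0.25.
Option 2: r to a half-sibling = 0.25.
Option 2: Σ r·B − C = (2·0.25·0.471 + 2·0.25·0.151) − 0.35 = -0.039.
Option 1 has the higher net inclusive-fitness payoff.

Option 1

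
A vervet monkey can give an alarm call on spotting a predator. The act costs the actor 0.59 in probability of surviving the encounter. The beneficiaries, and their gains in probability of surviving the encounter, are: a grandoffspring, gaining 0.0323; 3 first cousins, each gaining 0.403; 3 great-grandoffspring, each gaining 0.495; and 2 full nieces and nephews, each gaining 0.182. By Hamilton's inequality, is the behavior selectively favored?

Hamilton's rule: the trait is favored when the sum of r·B over every recipient exceeds the actor's cost C.
r to a grandoffspring = 0.25 (two parent–offspring links: r = (1/2)^2 = 1/4).
r to a first cousin = 1/8 (first cousins share one grandparent pair — two paths of length 4: r = 2·(1/2)^4 = 1/8).
r to a great-grandoffspring = 1/8 (three parent–offspring links: r = (1/2)^3 = 1/8).
r to a full niece or nephew = 1/4 (full aunt/uncle↔niece/nephew: two paths of length 3 through the shared grandparent pair: r = 2·(1/2)^3 = 1/4).
Summing one r·B term per recipient: 1·0.25·0.0323 + 3·0.125·0.403 + 3·0.125·0.495 + 2·0.25·0.182 = 0.435825.
0.435825 < 0.59: the indirect benefit is less than the cost.

No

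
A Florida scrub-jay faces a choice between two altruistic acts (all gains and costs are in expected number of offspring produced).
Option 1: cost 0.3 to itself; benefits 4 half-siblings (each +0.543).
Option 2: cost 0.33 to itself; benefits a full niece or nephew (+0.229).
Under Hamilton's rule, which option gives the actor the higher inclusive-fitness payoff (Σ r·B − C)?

Option 1

Option 1: r to a half-sibling = 0.25.
Option 1: Σ r·B − C = (4·0.25·0.543) − 0.3 = 0.243.
Option 2: r to a full niece or nephew = 0.25.
Option 2: Σ r·B − C = (1·0.25·0.229) − 0.33 = -0.27275.
Option 1 has the higher net inclusive-fitness payoff.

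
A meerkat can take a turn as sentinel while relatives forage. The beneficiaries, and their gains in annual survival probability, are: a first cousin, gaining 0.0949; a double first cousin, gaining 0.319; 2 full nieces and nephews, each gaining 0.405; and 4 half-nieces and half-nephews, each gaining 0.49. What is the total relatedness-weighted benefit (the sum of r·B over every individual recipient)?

0.5391125

r to a first cousin = 1/8 (first cousins share one grandparent pair — two paths of length 4: r = 2·(1/2)^4 = 1/8).
r to a double first cousin = 0.25 (double first cousins share both grandparent pairs — four paths of length 4: r = 4·(1/2)^4 = 1/4).
r to a full niece or nephew = 0.25 (full aunt/uncle↔niece/nephew: two paths of length 3 through the shared grandparent pair: r = 2·(1/2)^3 = 1/4).
r to a half-niece or half-nephew = 1/8 (half-aunt/uncle↔niece/nephew: one path of length 3: r = (1/2)^3 = 1/8).
Summing one r·B term per recipient: 1·0.125·0.0949 + 1·0.25·0.319 + 2·0.25·0.405 + 4·0.125·0.49 = 0.5391125.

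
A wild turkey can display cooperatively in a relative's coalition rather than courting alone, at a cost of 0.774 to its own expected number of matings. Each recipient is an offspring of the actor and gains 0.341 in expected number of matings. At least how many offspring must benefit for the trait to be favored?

r to an offspring = 1/2 (one parent–offspring link: r = (1/2)^1 = 1/2).
Hamilton's rule: n·r·B > C  ⇒  n > C/(r·B) = 0.774/(0.5·0.341) = 4.54.
The smallest integer exceeding 4.54 is 5.

5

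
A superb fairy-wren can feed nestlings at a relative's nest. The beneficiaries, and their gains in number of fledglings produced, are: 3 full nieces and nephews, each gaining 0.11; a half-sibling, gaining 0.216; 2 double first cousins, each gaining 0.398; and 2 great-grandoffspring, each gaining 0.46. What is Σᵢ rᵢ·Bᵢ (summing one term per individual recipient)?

0.4505

r to a full niece or nephew = 1/4 (full aunt/uncle↔niece/nephew: two paths of length 3 through the shared grandparent pair: r = 2·(1/2)^3 = 1/4).
r to a half-sibling = 0.25 (half-sibs share one parent — one path of length 2: r = (1/2)^2 = 1/4).
r to a double first cousin = 0.25 (double first cousins share both grandparent pairs — four paths of length 4: r = 4·(1/2)^4 = 1/4).
r to a great-grandoffspring = 1/8 (three parent–offspring links: r = (1/2)^3 = 1/8).
Summing one r·B term per recipient: 3·0.25·0.11 + 1·0.25·0.216 + 2·0.25·0.398 + 2·0.125·0.46 = 0.4505.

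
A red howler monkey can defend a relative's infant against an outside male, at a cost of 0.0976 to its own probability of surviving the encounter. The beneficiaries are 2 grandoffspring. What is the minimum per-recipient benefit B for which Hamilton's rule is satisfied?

r to a grandoffspring = 1/4 (two parent–offspring links: r = (1/2)^2 = 1/4).
Hamilton's rule with n recipients of equal r: n·r·B > C, so B > C/(n·r) = 0.0976/(2·0.25) = 0.1952.

0.1952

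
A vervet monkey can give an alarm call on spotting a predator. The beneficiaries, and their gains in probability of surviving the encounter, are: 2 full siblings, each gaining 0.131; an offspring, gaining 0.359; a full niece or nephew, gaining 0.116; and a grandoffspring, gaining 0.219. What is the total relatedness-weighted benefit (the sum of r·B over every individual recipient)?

r to a full sibling = 1/2 (full sibs share both parents — two paths of length 2: r = 2·(1/2)^2 = 1/2).
r to an offspring = 0.5 (one parent–offspring link: r = (1/2)^1 = 1/2).
r to a full niece or nephew = 0.25 (full aunt/uncle↔niece/nephew: two paths of length 3 through the shared grandparent pair: r = 2·(1/2)^3 = 1/4).
r to a grandoffspring = 0.25 (two parent–offspring links: r = (1/2)^2 = 1/4).
Summing one r·B term per recipient: 2·0.5·0.131 + 1·0.5·0.359 + 1·0.25·0.116 + 1·0.25·0.219 = 0.39425.

0.39425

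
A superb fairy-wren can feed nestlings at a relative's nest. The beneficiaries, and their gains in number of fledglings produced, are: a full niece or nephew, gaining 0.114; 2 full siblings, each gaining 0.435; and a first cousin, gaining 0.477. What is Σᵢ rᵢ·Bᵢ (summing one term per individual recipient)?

0.523125

r to a full niece or nephew = 0.25 (full aunt/uncle↔niece/nephew: two paths of length 3 through the shared grandparent pair: r = 2·(1/2)^3 = 1/4).
r to a full sibling = 1/2 (full sibs share both parents — two paths of length 2: r = 2·(1/2)^2 = 1/2).
r to a first cousin = 0.125 (first cousins share one grandparent pair — two paths of length 4: r = 2·(1/2)^4 = 1/8).
Summing one r·B term per recipient: 1·0.25·0.114 + 2·0.5·0.435 + 1·0.125·0.477 = 0.523125.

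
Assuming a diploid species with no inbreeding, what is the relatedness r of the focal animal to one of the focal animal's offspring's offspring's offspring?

Each parent–offspring link contributes a factor of 1/2, and independent paths through distinct common ancestors add.
Three parent–offspring links: r = (1/2)^3 = 1/8.

0.125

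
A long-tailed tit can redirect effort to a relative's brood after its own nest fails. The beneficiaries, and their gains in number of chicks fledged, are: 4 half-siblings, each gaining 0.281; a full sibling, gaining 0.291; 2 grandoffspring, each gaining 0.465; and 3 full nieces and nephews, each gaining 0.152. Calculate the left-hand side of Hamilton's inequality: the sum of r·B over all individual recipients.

r to a half-sibling = 1/4 (half-sibs share one parent — one path of length 2: r = (1/2)^2 = 1/4).
r to a full sibling = 1/2 (full sibs share both parents — two paths of length 2: r = 2·(1/2)^2 = 1/2).
r to a grandoffspring = 0.25 (two parent–offspring links: r = (1/2)^2 = 1/4).
r to a full niece or nephew = 1/4 (full aunt/uncle↔niece/nephew: two paths of length 3 through the shared grandparent pair: r = 2·(1/2)^3 = 1/4).
Summing one r·B term per recipient: 4·0.25·0.281 + 1·0.5·0.291 + 2·0.25·0.465 + 3·0.25·0.152 = 0.773.

0.773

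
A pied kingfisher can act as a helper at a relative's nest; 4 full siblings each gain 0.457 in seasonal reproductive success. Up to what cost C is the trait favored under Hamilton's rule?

0.914

r to a full sibling = 0.5 (full sibs share both parents — two paths of length 2: r = 2·(1/2)^2 = 1/2).
Hamilton's rule: n·r·B > C, so the trait is favored while C < n·r·B = 4·0.5·0.457 = 0.914.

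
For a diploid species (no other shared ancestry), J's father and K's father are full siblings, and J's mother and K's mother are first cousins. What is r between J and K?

Independent pedigree routes through distinct common ancestors add.
J and K are related in two ways: first cousins through their fathers (r = 1/8) and second cousins through their mothers (r = 1/32).
r = 1/8 + 1/32 = 0.15625.

0.15625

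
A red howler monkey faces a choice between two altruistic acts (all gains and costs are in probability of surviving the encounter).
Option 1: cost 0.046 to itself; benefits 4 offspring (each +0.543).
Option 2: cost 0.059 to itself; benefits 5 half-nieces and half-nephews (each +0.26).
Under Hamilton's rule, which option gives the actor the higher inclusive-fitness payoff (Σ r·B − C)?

Option 1

Option 1: r to an offspring = 0.5.
Option 1: Σ r·B − C = (4·0.5·0.543) − 0.046 = 1.04.
Option 2: r to a half-niece or half-nephew = 0.125.
Option 2: Σ r·B − C = (5·0.125·0.26) − 0.059 = 0.1035.
Option 1 has the higher net inclusive-fitness payoff.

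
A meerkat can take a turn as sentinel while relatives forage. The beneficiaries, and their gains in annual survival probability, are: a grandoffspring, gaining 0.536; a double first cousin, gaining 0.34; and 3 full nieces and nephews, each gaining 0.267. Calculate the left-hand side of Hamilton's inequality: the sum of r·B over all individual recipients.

0.41925

r to a grandoffspring = 0.25 (two parent–offspring links: r = (1/2)^2 = 1/4).
r to a double first cousin = 0.25 (double first cousins share both grandparent pairs — four paths of length 4: r = 4·(1/2)^4 = 1/4).
r to a full niece or nephew = 1/4 (full aunt/uncle↔niece/nephew: two paths of length 3 through the shared grandparent pair: r = 2·(1/2)^3 = 1/4).
Summing one r·B term per recipient: 1·0.25·0.536 + 1·0.25·0.34 + 3·0.25·0.267 = 0.41925.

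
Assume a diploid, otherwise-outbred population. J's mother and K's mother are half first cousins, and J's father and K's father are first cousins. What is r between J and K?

Wright's path rule: contributions from independent ancestry routes add.
J and K are related in two ways: half second cousins through their mothers (r = 1/64) and second cousins through their fathers (r = 1/32).
r = 1/64 + 1/32 = 3/64 = 0.046875.

0.046875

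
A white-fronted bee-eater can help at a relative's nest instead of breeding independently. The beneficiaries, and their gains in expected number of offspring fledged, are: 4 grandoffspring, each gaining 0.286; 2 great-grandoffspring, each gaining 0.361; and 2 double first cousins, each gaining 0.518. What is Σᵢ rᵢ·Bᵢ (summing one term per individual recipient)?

0.63525

r to a grandoffspring = 0.25 (two parent–offspring links: r = (1/2)^2 = 1/4).
r to a great-grandoffspring = 0.125 (three parent–offspring links: r = (1/2)^3 = 1/8).
r to a double first cousin = 0.25 (double first cousins share both grandparent pairs — four paths of length 4: r = 4·(1/2)^4 = 1/4).
Summing one r·B term per recipient: 4·0.25·0.286 + 2·0.125·0.361 + 2·0.25·0.518 = 0.63525.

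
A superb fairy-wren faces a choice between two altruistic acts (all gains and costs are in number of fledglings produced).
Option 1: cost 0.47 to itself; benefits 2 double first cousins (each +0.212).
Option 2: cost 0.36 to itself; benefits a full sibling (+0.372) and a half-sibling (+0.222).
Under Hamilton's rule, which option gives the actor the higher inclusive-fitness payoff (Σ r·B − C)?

Option 1: r to a double first cousin = 0.25.
Option 1: Σ r·B − C = (2·0.25·0.212) − 0.47 = -0.364.
Option 2: r to a full sibling = 0.5.
Option 2: r to a half-sibling = 0.25.
Option 2: Σ r·B − C = (1·0.5·0.372 + 1·0.25·0.222) − 0.36 = -0.1185.
Option 2 has the higher net inclusive-fitness payoff.

Option 2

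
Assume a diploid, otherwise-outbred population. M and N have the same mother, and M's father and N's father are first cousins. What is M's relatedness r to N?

0.28125

Relatedness sums over independent paths through distinct common ancestors.
M and N are related in two ways: half-sibs through their shared mother (r = 1/4) and second cousins through their fathers (r = 1/32).
r = 1/4 + 1/32 = 0.28125.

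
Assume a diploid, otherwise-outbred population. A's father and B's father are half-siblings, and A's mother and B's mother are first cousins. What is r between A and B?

0.09375

With two independent routes of shared ancestry, r is the sum of the two contributions.
A and B are related in two ways: half first cousins through their fathers (r = 1/16) and second cousins through their mothers (r = 1/32).
r = 1/16 + 1/32 = 3/32 = 0.09375.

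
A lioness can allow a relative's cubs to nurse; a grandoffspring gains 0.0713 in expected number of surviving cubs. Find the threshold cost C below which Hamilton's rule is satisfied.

0.017825

r to a grandoffspring = 0.25 (two parent–offspring links: r = (1/2)^2 = 1/4).
Hamilton's rule: n·r·B > C, so the trait is favored while C < n·r·B = 1·0.25·0.0713 = 0.017825.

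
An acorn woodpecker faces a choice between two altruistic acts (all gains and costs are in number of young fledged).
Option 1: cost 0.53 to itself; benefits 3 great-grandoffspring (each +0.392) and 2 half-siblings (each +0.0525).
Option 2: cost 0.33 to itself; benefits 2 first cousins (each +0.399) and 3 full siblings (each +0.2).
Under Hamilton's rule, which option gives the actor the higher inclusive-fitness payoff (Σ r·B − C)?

Option 2

Option 1: r to a great-grandoffspring = 0.125.
Option 1: r to a half-sibling = 0.25.
Option 1: Σ r·B − C = (3·0.125·0.392 + 2·0.25·0.0525) − 0.53 = -0.35675.
Option 2: r to a first cousin = 0.125.
Option 2: r to a full sibling = 0.5.
Option 2: Σ r·B − C = (2·0.125·0.399 + 3·0.5·0.2) − 0.33 = 0.06975.
Option 2 has the higher net inclusive-fitness payoff.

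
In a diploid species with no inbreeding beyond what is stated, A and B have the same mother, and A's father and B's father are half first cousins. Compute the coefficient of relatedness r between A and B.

Wright's path rule: contributions from independent ancestry routes add.
A and B are related in two ways: half-sibs through their shared mother (r = 1/4) and half second cousins through their fathers (r = 1/64).
r = 1/4 + 1/64 = 0.265625.

0.265625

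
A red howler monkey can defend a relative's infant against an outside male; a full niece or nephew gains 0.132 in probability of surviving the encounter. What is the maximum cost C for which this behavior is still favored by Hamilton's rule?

0.033

r to a full niece or nephew = 0.25 (full aunt/uncle↔niece/nephew: two paths of length 3 through the shared grandparent pair: r = 2·(1/2)^3 = 1/4).
Hamilton's rule: n·r·B > C, so the trait is favored while C < n·r·B = 1·0.25·0.132 = 0.033.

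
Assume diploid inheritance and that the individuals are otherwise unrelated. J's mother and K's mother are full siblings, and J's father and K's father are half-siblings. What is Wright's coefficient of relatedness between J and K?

Wright's path rule: contributions from independent ancestry routes add.
J and K are related in two ways: first cousins through their mothers (r = 1/8) and half first cousins through their fathers (r = 1/16).
r = 1/8 + 1/16 = 0.1875.

0.1875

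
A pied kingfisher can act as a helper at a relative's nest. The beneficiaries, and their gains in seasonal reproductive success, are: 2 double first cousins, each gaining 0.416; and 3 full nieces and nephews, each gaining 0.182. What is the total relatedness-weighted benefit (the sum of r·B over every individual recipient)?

0.3445

r to a double first cousin = 0.25 (double first cousins share both grandparent pairs — four paths of length 4: r = 4·(1/2)^4 = 1/4).
r to a full niece or nephew = 1/4 (full aunt/uncle↔niece/nephew: two paths of length 3 through the shared grandparent pair: r = 2·(1/2)^3 = 1/4).
Summing one r·B term per recipient: 2·0.25·0.416 + 3·0.25·0.182 = 0.3445.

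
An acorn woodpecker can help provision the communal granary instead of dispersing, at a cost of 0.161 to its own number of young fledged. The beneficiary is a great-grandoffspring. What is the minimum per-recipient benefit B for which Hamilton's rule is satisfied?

1.288

r to a great-grandoffspring = 0.125 (three parent–offspring links: r = (1/2)^3 = 1/8).
Hamilton's rule with n recipients of equal r: n·r·B > C, so B > C/(n·r) = 0.161/(1·0.125) = 1.288.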